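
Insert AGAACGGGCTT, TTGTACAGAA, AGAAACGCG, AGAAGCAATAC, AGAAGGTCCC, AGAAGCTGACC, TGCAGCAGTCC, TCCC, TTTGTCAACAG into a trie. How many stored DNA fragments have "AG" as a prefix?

5

Filter for entries beginning with "AG":
Words under "AG": AGAAACGCG, AGAACGGGCTT, AGAAGCAATAC, AGAAGCTGACC, AGAAGGTCCC
Count: 5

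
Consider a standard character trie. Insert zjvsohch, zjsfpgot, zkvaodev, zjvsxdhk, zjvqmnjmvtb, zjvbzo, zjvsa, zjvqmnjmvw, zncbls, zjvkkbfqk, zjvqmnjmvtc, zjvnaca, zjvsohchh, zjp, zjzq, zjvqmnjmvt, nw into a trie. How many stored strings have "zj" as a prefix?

14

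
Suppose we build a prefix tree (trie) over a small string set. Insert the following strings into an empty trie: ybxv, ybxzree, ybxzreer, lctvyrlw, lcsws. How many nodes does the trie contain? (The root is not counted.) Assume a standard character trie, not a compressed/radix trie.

20

Count nodes per top-level branch (shared prefixes stored once):
  'l'-branch (lcsws, lctvyrlw): 11 nodes
  'y'-branch (ybxv, ybxzree, ybxzreer): 9 nodes
Sum: 20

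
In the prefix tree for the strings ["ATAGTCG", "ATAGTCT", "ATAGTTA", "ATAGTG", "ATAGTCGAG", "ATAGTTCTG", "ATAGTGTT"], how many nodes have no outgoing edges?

Leaves are exactly the stored words that no other stored word extends.
Those words: "ATAGTCGAG", "ATAGTCT", "ATAGTGTT", "ATAGTTA", "ATAGTTCTG"
Leaf count: 5

5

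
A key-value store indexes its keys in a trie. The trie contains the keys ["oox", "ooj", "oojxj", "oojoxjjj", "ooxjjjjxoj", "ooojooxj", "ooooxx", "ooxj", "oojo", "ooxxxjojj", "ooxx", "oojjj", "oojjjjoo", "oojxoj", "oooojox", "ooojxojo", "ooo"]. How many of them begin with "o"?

17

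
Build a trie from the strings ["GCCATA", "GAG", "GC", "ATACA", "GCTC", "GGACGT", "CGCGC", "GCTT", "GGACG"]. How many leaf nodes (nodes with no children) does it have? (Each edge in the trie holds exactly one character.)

A leaf is a node with no children — equivalently, the end of a word that is not a proper prefix of any other stored word.
Those words: "ATACA", "CGCGC", "GAG", "GCCATA", "GCTC", "GCTT", "GGACGT"
Leaf count: 7

7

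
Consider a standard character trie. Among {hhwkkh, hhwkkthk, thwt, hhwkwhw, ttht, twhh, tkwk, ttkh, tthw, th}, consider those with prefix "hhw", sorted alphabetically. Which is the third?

Words with prefix "hhw", in lexicographic order: "hhwkkh", "hhwkkthk", "hhwkwhw"
The 3rd is hhwkwhw.

hhwkwhw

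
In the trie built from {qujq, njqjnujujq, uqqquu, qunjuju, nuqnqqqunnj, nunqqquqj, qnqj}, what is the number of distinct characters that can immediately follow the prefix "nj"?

Follow the path "nj" to its node, then look at its outgoing edges.
Distinct next characters after "nj": q.
That node has 1 child edge.

1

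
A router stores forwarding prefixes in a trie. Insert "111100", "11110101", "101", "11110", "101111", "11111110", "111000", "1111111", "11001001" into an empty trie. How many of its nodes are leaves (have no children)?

6

A leaf is a node with no children — equivalently, the end of a word that is not a proper prefix of any other stored word.
Those words: "101111", "11001001", "111000", "111100", "11110101", "11111110"
Leaf count: 6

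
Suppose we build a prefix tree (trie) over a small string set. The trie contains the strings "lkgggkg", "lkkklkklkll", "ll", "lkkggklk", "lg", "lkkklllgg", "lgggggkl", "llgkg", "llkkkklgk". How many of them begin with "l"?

Walk to "l"; the words in its subtree are exactly those with that prefix.
Matches: "lg", "lgggggkl", "lkgggkg", "lkkggklk", "lkkklkklkll", "lkkklllgg", "ll", "llgkg", "llkkkklgk"
Count: 9

9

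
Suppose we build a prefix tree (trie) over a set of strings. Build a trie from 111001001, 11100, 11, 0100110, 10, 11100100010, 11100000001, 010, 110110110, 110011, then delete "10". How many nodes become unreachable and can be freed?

1

After clearing the end-marker at "10", prune upward until reaching a node still needed by another word.
The suffix "0" (1 node) is used only by "10"; the node for "1" still has the child "1", so pruning stops there.
Nodes removed: 1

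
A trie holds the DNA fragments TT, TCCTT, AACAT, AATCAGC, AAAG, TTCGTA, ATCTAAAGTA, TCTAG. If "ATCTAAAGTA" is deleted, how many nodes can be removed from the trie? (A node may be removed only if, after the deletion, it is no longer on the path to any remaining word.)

9

A node on "ATCTAAAGTA"'s path can go only if nothing else ends at it or branches off below it.
The suffix "TCTAAAGTA" (9 nodes) is used only by "ATCTAAAGTA"; the node for "A" still has the child "A", so pruning stops there.
Nodes removed: 9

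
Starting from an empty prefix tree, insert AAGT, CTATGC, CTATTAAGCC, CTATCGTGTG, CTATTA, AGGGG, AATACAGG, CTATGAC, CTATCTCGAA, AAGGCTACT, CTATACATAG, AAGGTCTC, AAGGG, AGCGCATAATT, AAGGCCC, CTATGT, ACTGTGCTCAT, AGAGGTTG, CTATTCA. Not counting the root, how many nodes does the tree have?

86

Trace insertions, counting only characters that open a new branch:
  "AAGT" → 4 new (A, A, G, T)
  "CTATGC" → 6 new (C, T, A, T, G, C)
  "CTATTAAGCC" → prefix "CTAT" already present; 6 new (T, A, A, G, C, C)
  "CTATCGTGTG" → prefix "CTAT" already present; 6 new (C, G, T, G, T, G)
  "CTATTA" → prefix "CTATTA" already present; 0 new (none)
  "AGGGG" → prefix "A" already present; 4 new (G, G, G, G)
  "AATACAGG" → prefix "AA" already present; 6 new (T, A, C, A, G, G)
  "CTATGAC" → prefix "CTATG" already present; 2 new (A, C)
  "CTATCTCGAA" → prefix "CTATC" already present; 5 new (T, C, G, A, A)
  "AAGGCTACT" → prefix "AAG" already present; 6 new (G, C, T, A, C, T)
  "CTATACATAG" → prefix "CTAT" already present; 6 new (A, C, A, T, A, G)
  "AAGGTCTC" → prefix "AAGG" already present; 4 new (T, C, T, C)
  "AAGGG" → prefix "AAGG" already present; 1 new (G)
  "AGCGCATAATT" → prefix "AG" already present; 9 new (C, G, C, A, T, A, A, T, T)
  "AAGGCCC" → prefix "AAGGC" already present; 2 new (C, C)
  "CTATGT" → prefix "CTATG" already present; 1 new (T)
  "ACTGTGCTCAT" → prefix "A" already present; 10 new (C, T, G, T, G, C, T, C, A, T)
  "AGAGGTTG" → prefix "AG" already present; 6 new (A, G, G, T, T, G)
  "CTATTCA" → prefix "CTATT" already present; 2 new (C, A)
Total nodes = 4 + 6 + 6 + 6 + 0 + 4 + 6 + 2 + 5 + 6 + 6 + 4 + 1 + 9 + 2 + 1 + 10 + 6 + 2 = 86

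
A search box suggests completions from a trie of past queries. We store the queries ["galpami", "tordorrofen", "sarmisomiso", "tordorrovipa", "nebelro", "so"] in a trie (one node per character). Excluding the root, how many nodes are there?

Trace insertions, counting only characters that open a new branch:
  "galpami" → 7 new (g, a, l, p, a, m, i)
  "tordorrofen" → 11 new (t, o, r, d, o, r, r, o, f, e, n)
  "sarmisomiso" → 11 new (s, a, r, m, i, s, o, m, i, s, o)
  "tordorrovipa" → prefix "tordorro" already present; 4 new (v, i, p, a)
  "nebelro" → 7 new (n, e, b, e, l, r, o)
  "so" → prefix "s" already present; 1 new (o)
Total nodes = 7 + 11 + 11 + 4 + 7 + 1 = 41

41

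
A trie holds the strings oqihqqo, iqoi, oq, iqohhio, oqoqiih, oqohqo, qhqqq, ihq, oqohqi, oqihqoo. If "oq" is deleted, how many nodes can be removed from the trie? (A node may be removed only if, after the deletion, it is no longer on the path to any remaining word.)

After clearing the end-marker at "oq", prune upward until reaching a node still needed by another word.
Every node on "oq" is still needed (e.g. by "oqihqqo"), so nothing is freed.
Nodes removed: 0

0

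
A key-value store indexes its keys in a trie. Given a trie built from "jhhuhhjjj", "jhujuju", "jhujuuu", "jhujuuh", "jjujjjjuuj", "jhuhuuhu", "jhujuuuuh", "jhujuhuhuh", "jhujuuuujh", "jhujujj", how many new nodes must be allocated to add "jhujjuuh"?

4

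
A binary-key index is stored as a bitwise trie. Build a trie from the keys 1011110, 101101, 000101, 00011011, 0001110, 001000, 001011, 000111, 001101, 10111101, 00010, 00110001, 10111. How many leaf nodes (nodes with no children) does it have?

Leaves are exactly the stored words that no other stored word extends.
Those words: "000101", "00011011", "0001110", "001000", "001011", "00110001", "001101", "101101", "10111101"
Leaf count: 9

9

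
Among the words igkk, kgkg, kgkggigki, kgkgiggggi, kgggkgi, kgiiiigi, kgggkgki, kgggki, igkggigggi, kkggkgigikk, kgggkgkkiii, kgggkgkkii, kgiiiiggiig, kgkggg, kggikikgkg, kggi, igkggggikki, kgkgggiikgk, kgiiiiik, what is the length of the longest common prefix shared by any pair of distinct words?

Equivalently: take the maximum, over all pairs, of their longest common prefix length.
"kgggkgkkii" and "kgggkgkkiii" agree on "kgggkgkkii" (10 characters) before diverging; nothing deeper is shared.
Longest shared-prefix length: 10

10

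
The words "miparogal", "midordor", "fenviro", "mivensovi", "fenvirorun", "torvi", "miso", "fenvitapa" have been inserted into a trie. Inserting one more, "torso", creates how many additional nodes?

"tor" is already a path in the trie; the remaining "so" must be added.
New nodes needed: |"torso"| − 3 = 5 − 3 = 2.

2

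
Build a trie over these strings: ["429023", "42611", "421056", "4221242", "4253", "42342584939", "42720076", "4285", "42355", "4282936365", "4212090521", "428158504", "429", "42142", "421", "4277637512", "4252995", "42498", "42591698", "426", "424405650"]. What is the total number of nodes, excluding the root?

86

Count nodes per top-level branch (shared prefixes stored once):
  '4'-branch (421, 421056, 4212090521, 42142, 4221242, 42342584939, 42355, 424405650, 42498, 4252995, 4253, 42591698, 426, 42611, 42720076, 4277637512, 428158504, 4282936365, 4285, 429, 429023): 86 nodes
Sum: 86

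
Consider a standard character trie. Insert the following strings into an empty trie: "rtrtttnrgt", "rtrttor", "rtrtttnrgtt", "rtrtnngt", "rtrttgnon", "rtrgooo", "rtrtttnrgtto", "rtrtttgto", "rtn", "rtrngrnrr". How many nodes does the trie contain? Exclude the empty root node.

Count nodes per top-level branch (shared prefixes stored once):
  'r'-branch (rtn, rtrgooo, rtrngrnrr, rtrtnngt, rtrttgnon, rtrttor, rtrtttgto, rtrtttnrgt, rtrtttnrgtt, rtrtttnrgtto): 36 nodes
Sum: 36

36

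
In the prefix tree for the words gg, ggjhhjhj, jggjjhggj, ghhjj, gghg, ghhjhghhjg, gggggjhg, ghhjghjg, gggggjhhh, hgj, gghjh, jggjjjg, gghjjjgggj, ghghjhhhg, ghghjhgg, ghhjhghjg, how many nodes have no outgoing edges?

A leaf is a node with no children — equivalently, the end of a word that is not a proper prefix of any other stored word.
Those words: "gggggjhg", "gggggjhhh", "gghg", "gghjh", "gghjjjgggj", "ggjhhjhj", "ghghjhgg", "ghghjhhhg", "ghhjghjg", "ghhjhghhjg", "ghhjhghjg", "ghhjj", "hgj", "jggjjhggj", "jggjjjg"
Leaf count: 15

15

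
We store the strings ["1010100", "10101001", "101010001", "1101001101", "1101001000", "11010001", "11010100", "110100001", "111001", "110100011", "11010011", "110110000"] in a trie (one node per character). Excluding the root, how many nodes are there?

Count nodes per top-level branch (shared prefixes stored once):
  '1'-branch (1010100, 101010001, 10101001, 110100001, 11010001, 110100011, 1101001000, 11010011, 1101001101, 11010100, 110110000, 111001): 39 nodes
Sum: 39

39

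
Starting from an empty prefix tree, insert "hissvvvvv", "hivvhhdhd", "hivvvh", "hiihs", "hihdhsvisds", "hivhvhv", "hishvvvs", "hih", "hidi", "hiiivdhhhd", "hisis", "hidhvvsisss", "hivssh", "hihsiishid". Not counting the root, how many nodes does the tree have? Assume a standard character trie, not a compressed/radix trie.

Insert word by word; a character creates a node only if that edge doesn't already exist:
  "hissvvvvv" → 9 new (h, i, s, s, v, v, v, v, v)
  "hivvhhdhd" → prefix "hi" already present; 7 new (v, v, h, h, d, h, d)
  "hivvvh" → prefix "hivv" already present; 2 new (v, h)
  "hiihs" → prefix "hi" already present; 3 new (i, h, s)
  "hihdhsvisds" → prefix "hi" already present; 9 new (h, d, h, s, v, i, s, d, s)
  "hivhvhv" → prefix "hiv" already present; 4 new (h, v, h, v)
  "hishvvvs" → prefix "his" already present; 5 new (h, v, v, v, s)
  "hih" → prefix "hih" already present; 0 new (none)
  "hidi" → prefix "hi" already present; 2 new (d, i)
  "hiiivdhhhd" → prefix "hii" already present; 7 new (i, v, d, h, h, h, d)
  "hisis" → prefix "his" already present; 2 new (i, s)
  "hidhvvsisss" → prefix "hid" already present; 8 new (h, v, v, s, i, s, s, s)
  "hivssh" → prefix "hiv" already present; 3 new (s, s, h)
  "hihsiishid" → prefix "hih" already present; 7 new (s, i, i, s, h, i, d)
Total nodes = 9 + 7 + 2 + 3 + 9 + 4 + 5 + 0 + 2 + 7 + 2 + 8 + 3 + 7 = 68

68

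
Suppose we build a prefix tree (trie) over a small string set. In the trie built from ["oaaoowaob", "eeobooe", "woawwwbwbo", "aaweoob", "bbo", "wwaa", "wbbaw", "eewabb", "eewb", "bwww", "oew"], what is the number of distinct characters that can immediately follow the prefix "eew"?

2

Follow the path "eew" to its node, then look at its outgoing edges.
Characters that immediately follow "eew" among the stored strings: {a, b}.
That node has 2 child edges.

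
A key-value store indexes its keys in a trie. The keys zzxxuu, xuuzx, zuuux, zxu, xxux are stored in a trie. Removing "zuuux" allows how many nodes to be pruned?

4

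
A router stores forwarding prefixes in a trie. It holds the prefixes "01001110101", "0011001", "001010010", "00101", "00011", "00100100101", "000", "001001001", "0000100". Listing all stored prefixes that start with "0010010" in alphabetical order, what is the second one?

00100100101

DFS of the "0010010" subtree visits, in order: "001001001", "00100100101"
The 2nd is 00100100101.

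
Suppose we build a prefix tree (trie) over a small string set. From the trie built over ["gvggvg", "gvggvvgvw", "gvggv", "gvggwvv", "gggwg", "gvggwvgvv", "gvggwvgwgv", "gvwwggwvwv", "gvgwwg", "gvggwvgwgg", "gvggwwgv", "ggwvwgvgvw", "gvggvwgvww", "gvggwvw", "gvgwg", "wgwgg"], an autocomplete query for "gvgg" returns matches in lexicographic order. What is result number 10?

gvggwwgv

DFS of the "gvgg" subtree visits, in order: "gvggv", "gvggvg", "gvggvvgvw", "gvggvwgvww", "gvggwvgvv", "gvggwvgwgg", "gvggwvgwgv", "gvggwvv", "gvggwvw", "gvggwwgv"
Position 10: gvggwwgv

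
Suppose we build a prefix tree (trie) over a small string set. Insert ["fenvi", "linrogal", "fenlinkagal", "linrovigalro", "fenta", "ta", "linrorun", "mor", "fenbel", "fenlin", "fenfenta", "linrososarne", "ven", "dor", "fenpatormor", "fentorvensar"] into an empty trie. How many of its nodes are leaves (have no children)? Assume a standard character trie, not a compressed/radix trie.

A leaf is a node with no children — equivalently, the end of a word that is not a proper prefix of any other stored word.
Those words: "dor", "fenbel", "fenfenta", "fenlinkagal", "fenpatormor", "fenta", "fentorvensar", "fenvi", "linrogal", "linrorun", "linrososarne", "linrovigalro", "mor", "ta", "ven"
Leaf count: 15

15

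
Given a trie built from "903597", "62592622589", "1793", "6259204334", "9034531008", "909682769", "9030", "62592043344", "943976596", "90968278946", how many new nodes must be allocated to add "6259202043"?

4

Walking "6259202043" from the root, the first 6 characters ("625920") follow existing edges; "2" is the first miss.
So 10 − 6 = 4 new nodes.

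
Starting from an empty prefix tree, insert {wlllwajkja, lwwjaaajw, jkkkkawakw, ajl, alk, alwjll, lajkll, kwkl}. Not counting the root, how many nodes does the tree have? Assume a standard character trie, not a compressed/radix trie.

47

Trace insertions, counting only characters that open a new branch:
  "wlllwajkja" → 10 new (w, l, l, l, w, a, j, k, j, a)
  "lwwjaaajw" → 9 new (l, w, w, j, a, a, a, j, w)
  "jkkkkawakw" → 10 new (j, k, k, k, k, a, w, a, k, w)
  "ajl" → 3 new (a, j, l)
  "alk" → prefix "a" already present; 2 new (l, k)
  "alwjll" → prefix "al" already present; 4 new (w, j, l, l)
  "lajkll" → prefix "l" already present; 5 new (a, j, k, l, l)
  "kwkl" → 4 new (k, w, k, l)
Total nodes = 10 + 9 + 10 + 3 + 2 + 4 + 5 + 4 = 47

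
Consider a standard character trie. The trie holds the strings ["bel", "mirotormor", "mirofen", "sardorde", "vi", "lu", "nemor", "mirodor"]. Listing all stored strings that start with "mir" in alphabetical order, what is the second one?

mirofen

Words with prefix "mir", in lexicographic order: "mirodor", "mirofen", "mirotormor"
Position 2: mirofen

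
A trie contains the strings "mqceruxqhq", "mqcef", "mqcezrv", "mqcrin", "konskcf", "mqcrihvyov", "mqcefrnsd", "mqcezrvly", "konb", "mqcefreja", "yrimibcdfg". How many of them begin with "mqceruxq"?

Filter for entries beginning with "mqceruxq":
Words under "mqceruxq": mqceruxqhq
Count: 1

1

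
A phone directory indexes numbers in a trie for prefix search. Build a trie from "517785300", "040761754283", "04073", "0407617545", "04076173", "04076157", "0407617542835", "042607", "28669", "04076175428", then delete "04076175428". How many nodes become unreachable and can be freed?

After clearing the end-marker at "04076175428", prune upward until reaching a node still needed by another word.
Every node on "04076175428" is still needed (e.g. by "040761754283"), so nothing is freed.
Nodes removed: 0

0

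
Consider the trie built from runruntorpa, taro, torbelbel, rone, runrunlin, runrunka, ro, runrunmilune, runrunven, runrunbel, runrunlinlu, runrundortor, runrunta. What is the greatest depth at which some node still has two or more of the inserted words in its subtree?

Equivalently: take the maximum, over all pairs, of their longest common prefix length.
"runrunlin" and "runrunlinlu" agree on "runrunlin" (9 characters) before diverging; nothing deeper is shared.
Longest shared-prefix length: 9

9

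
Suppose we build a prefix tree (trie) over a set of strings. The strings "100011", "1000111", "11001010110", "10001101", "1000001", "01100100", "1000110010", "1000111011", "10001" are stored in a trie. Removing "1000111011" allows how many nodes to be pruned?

3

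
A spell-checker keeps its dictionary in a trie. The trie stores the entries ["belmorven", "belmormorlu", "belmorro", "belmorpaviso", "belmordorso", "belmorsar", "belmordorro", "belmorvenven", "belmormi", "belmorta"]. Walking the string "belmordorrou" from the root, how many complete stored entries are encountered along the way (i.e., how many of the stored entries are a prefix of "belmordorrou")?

1

Check each prefix of "belmordorrou" against the stored set — each match is an end-marker on the path.
Prefixes of the query that are stored words: "belmordorro"
Count: 1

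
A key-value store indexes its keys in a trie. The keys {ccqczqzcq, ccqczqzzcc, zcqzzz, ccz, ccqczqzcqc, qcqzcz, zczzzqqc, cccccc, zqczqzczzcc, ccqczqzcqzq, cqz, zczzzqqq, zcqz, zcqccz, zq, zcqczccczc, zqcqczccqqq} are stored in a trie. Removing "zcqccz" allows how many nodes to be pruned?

2

Walk "zcqccz" from the leaf back toward the root, removing each node that no remaining word uses.
The suffix "cz" (2 nodes) is used only by "zcqccz"; the node for "zcqc" still has the child "z", so pruning stops there.
Nodes removed: 2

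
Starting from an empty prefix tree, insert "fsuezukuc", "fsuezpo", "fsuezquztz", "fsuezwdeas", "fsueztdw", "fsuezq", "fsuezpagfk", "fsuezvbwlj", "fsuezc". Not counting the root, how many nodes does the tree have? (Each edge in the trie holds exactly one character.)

Trie structure (* marks end of a word):
(root)
└─ f
   └─ s
      └─ u
         └─ e
            └─ z
               ├─ c *
               ├─ p
               │  ├─ a
               │  │  └─ g
               │  │     └─ f
               │  │        └─ k *
               │  └─ o *
               ├─ q *
               │  └─ u
               │     └─ z
               │        └─ t
               │           └─ z *
               ├─ t
               │  └─ d
               │     └─ w *
               ├─ u
               │  └─ k
               │     └─ u
               │        └─ c *
               ├─ v
               │  └─ b
               │     └─ w
               │        └─ l
               │           └─ j *
               └─ w
                  └─ d
                     └─ e
                        └─ a
                           └─ s *
Counting every labelled node above: 34.

34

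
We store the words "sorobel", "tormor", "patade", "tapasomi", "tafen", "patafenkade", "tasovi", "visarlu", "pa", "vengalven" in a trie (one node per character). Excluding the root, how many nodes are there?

Insert word by word; a character creates a node only if that edge doesn't already exist:
  "sorobel" → 7 new (s, o, r, o, b, e, l)
  "tormor" → 6 new (t, o, r, m, o, r)
  "patade" → 6 new (p, a, t, a, d, e)
  "tapasomi" → prefix "t" already present; 7 new (a, p, a, s, o, m, i)
  "tafen" → prefix "ta" already present; 3 new (f, e, n)
  "patafenkade" → prefix "pata" already present; 7 new (f, e, n, k, a, d, e)
  "tasovi" → prefix "ta" already present; 4 new (s, o, v, i)
  "visarlu" → 7 new (v, i, s, a, r, l, u)
  "pa" → prefix "pa" already present; 0 new (none)
  "vengalven" → prefix "v" already present; 8 new (e, n, g, a, l, v, e, n)
Total nodes = 7 + 6 + 6 + 7 + 3 + 7 + 4 + 7 + 0 + 8 = 55

55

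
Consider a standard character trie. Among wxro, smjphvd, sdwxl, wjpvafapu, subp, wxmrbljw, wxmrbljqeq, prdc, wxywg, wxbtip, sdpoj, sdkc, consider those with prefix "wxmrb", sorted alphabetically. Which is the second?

Filter for "wxmrb…" and sort: "wxmrbljqeq", "wxmrbljw"
Position 2: wxmrbljw

wxmrbljw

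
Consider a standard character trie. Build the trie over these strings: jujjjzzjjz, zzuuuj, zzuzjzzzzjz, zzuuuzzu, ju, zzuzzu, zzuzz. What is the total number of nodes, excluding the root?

29

For each word, the new-node count is its length minus the longest prefix already in the trie:
  "jujjjzzjjz" → 10 new (j, u, j, j, j, z, z, j, j, z)
  "zzuuuj" → 6 new (z, z, u, u, u, j)
  "zzuzjzzzzjz" → prefix "zzu" already present; 8 new (z, j, z, z, z, z, j, z)
  "zzuuuzzu" → prefix "zzuuu" already present; 3 new (z, z, u)
  "ju" → prefix "ju" already present; 0 new (none)
  "zzuzzu" → prefix "zzuz" already present; 2 new (z, u)
  "zzuzz" → prefix "zzuzz" already present; 0 new (none)
Total nodes = 10 + 6 + 8 + 3 + 0 + 2 + 0 = 29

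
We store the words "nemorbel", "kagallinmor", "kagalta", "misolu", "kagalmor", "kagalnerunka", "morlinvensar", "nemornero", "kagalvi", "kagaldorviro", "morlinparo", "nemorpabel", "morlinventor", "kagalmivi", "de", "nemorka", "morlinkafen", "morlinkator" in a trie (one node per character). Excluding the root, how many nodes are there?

88

Trace insertions, counting only characters that open a new branch:
  "nemorbel" → 8 new (n, e, m, o, r, b, e, l)
  "kagallinmor" → 11 new (k, a, g, a, l, l, i, n, m, o, r)
  "kagalta" → prefix "kagal" already present; 2 new (t, a)
  "misolu" → 6 new (m, i, s, o, l, u)
  "kagalmor" → prefix "kagal" already present; 3 new (m, o, r)
  "kagalnerunka" → prefix "kagal" already present; 7 new (n, e, r, u, n, k, a)
  "morlinvensar" → prefix "m" already present; 11 new (o, r, l, i, n, v, e, n, s, a, r)
  "nemornero" → prefix "nemor" already present; 4 new (n, e, r, o)
  "kagalvi" → prefix "kagal" already present; 2 new (v, i)
  "kagaldorviro" → prefix "kagal" already present; 7 new (d, o, r, v, i, r, o)
  "morlinparo" → prefix "morlin" already present; 4 new (p, a, r, o)
  "nemorpabel" → prefix "nemor" already present; 5 new (p, a, b, e, l)
  "morlinventor" → prefix "morlinven" already present; 3 new (t, o, r)
  "kagalmivi" → prefix "kagalm" already present; 3 new (i, v, i)
  "de" → 2 new (d, e)
  "nemorka" → prefix "nemor" already present; 2 new (k, a)
  "morlinkafen" → prefix "morlin" already present; 5 new (k, a, f, e, n)
  "morlinkator" → prefix "morlinka" already present; 3 new (t, o, r)
Total nodes = 8 + 11 + 2 + 6 + 3 + 7 + 11 + 4 + 2 + 7 + 4 + 5 + 3 + 3 + 2 + 2 + 5 + 3 = 88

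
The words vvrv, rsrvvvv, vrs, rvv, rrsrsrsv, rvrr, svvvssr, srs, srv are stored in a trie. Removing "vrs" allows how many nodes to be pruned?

2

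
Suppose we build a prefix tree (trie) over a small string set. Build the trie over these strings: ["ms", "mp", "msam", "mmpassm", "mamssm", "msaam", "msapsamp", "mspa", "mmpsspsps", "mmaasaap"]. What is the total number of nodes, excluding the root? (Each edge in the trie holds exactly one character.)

37

Count nodes per top-level branch (shared prefixes stored once):
  'm'-branch (mamssm, mmaasaap, mmpassm, mmpsspsps, mp, ms, msaam, msam, msapsamp, mspa): 37 nodes
Sum: 37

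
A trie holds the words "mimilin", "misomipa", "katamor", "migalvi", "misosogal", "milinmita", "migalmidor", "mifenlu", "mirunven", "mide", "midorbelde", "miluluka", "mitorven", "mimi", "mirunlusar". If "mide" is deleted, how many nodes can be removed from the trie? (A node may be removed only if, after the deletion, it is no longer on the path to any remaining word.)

1

Walk "mide" from the leaf back toward the root, removing each node that no remaining word uses.
The suffix "e" (1 node) is used only by "mide"; the node for "mid" still has the child "o", so pruning stops there.
Nodes removed: 1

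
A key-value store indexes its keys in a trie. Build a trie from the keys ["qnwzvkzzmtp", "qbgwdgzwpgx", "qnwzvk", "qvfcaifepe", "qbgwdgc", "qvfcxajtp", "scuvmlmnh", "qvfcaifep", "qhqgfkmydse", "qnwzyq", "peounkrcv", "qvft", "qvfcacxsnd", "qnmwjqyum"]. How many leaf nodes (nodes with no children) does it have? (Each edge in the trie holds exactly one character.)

12

Leaves are exactly the stored words that no other stored word extends.
Those words: "peounkrcv", "qbgwdgc", "qbgwdgzwpgx", "qhqgfkmydse", "qnmwjqyum", "qnwzvkzzmtp", "qnwzyq", "qvfcacxsnd", "qvfcaifepe", "qvfcxajtp", "qvft", "scuvmlmnh"
Leaf count: 12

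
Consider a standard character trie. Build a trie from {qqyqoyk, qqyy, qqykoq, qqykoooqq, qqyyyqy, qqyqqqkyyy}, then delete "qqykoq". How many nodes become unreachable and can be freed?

Walk "qqykoq" from the leaf back toward the root, removing each node that no remaining word uses.
The suffix "q" (1 node) is used only by "qqykoq"; the node for "qqyko" still has the child "o", so pruning stops there.
Nodes removed: 1

1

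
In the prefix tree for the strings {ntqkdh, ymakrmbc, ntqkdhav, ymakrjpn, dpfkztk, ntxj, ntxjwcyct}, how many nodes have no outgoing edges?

Leaves are exactly the stored words that no other stored word extends.
Those words: "dpfkztk", "ntqkdhav", "ntxjwcyct", "ymakrjpn", "ymakrmbc"
Leaf count: 5

5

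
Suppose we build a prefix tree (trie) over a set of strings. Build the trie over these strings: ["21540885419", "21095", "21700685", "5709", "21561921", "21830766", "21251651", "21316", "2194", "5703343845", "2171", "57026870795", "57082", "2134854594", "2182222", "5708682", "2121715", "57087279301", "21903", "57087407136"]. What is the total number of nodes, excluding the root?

Count nodes per top-level branch (shared prefixes stored once):
  '2'-branch (21095, 2121715, 21251651, 21316, 2134854594, 21540885419, 21561921, 21700685, 2171, 2182222, 21830766, 21903, 2194): 60 nodes
  '5'-branch (57026870795, 5703343845, 57082, 5708682, 57087279301, 57087407136, 5709): 37 nodes
Sum: 97

97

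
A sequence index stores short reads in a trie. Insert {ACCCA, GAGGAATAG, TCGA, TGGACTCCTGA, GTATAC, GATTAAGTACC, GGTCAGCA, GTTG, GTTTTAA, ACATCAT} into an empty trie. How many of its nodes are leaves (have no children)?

10

Leaves are exactly the stored words that no other stored word extends.
Those words: "ACATCAT", "ACCCA", "GAGGAATAG", "GATTAAGTACC", "GGTCAGCA", "GTATAC", "GTTG", "GTTTTAA", "TCGA", "TGGACTCCTGA"
Leaf count: 10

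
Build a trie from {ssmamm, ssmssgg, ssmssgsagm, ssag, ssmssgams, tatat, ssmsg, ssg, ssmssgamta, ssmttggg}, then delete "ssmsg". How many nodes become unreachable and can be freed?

1

After clearing the end-marker at "ssmsg", prune upward until reaching a node still needed by another word.
The suffix "g" (1 node) is used only by "ssmsg"; the node for "ssms" still has the child "s", so pruning stops there.
Nodes removed: 1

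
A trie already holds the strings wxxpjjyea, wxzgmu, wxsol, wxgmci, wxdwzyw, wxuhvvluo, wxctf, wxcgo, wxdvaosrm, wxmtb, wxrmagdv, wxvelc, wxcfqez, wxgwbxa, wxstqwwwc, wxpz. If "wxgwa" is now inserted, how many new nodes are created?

1

Walking "wxgwa" from the root, the first 4 characters ("wxgw") follow existing edges; "a" is the first miss.
Each of the 1 remaining characters creates one node.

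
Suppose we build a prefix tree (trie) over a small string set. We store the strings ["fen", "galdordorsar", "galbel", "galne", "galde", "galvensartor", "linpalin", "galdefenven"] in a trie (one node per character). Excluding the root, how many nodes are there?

For each word, the new-node count is its length minus the longest prefix already in the trie:
  "fen" → 3 new (f, e, n)
  "galdordorsar" → 12 new (g, a, l, d, o, r, d, o, r, s, a, r)
  "galbel" → prefix "gal" already present; 3 new (b, e, l)
  "galne" → prefix "gal" already present; 2 new (n, e)
  "galde" → prefix "gald" already present; 1 new (e)
  "galvensartor" → prefix "gal" already present; 9 new (v, e, n, s, a, r, t, o, r)
  "linpalin" → 8 new (l, i, n, p, a, l, i, n)
  "galdefenven" → prefix "galde" already present; 6 new (f, e, n, v, e, n)
Total nodes = 3 + 12 + 3 + 2 + 1 + 9 + 8 + 6 = 44

44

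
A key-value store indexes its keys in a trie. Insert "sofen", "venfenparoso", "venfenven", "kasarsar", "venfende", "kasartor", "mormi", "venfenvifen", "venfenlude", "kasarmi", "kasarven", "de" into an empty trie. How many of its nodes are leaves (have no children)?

A leaf is a node with no children — equivalently, the end of a word that is not a proper prefix of any other stored word.
Those words: "de", "kasarmi", "kasarsar", "kasartor", "kasarven", "mormi", "sofen", "venfende", "venfenlude", "venfenparoso", "venfenven", "venfenvifen"
Leaf count: 12

12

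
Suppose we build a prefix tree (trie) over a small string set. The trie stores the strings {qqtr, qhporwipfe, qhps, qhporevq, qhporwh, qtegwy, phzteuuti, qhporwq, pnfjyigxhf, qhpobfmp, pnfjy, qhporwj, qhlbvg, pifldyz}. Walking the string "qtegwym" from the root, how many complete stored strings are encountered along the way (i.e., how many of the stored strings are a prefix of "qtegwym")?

1

Walk "qtegwym" from the root; an end-of-word marker is hit whenever a stored word is a prefix of "qtegwym".
Prefixes of the query that are stored words: "qtegwy"
Count: 1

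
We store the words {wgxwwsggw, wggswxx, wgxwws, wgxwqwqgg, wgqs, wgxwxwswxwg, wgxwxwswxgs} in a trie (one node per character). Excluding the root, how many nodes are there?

Trace insertions, counting only characters that open a new branch:
  "wgxwwsggw" → 9 new (w, g, x, w, w, s, g, g, w)
  "wggswxx" → prefix "wg" already present; 5 new (g, s, w, x, x)
  "wgxwws" → prefix "wgxwws" already present; 0 new (none)
  "wgxwqwqgg" → prefix "wgxw" already present; 5 new (q, w, q, g, g)
  "wgqs" → prefix "wg" already present; 2 new (q, s)
  "wgxwxwswxwg" → prefix "wgxw" already present; 7 new (x, w, s, w, x, w, g)
  "wgxwxwswxgs" → prefix "wgxwxwswx" already present; 2 new (g, s)
Total nodes = 9 + 5 + 0 + 5 + 2 + 7 + 2 = 30

30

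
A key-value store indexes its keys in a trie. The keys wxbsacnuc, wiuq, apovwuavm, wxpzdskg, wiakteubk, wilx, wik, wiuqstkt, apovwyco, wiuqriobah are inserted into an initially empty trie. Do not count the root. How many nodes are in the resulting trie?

Insert word by word; a character creates a node only if that edge doesn't already exist:
  "wxbsacnuc" → 9 new (w, x, b, s, a, c, n, u, c)
  "wiuq" → prefix "w" already present; 3 new (i, u, q)
  "apovwuavm" → 9 new (a, p, o, v, w, u, a, v, m)
  "wxpzdskg" → prefix "wx" already present; 6 new (p, z, d, s, k, g)
  "wiakteubk" → prefix "wi" already present; 7 new (a, k, t, e, u, b, k)
  "wilx" → prefix "wi" already present; 2 new (l, x)
  "wik" → prefix "wi" already present; 1 new (k)
  "wiuqstkt" → prefix "wiuq" already present; 4 new (s, t, k, t)
  "apovwyco" → prefix "apovw" already present; 3 new (y, c, o)
  "wiuqriobah" → prefix "wiuq" already present; 6 new (r, i, o, b, a, h)
Total nodes = 9 + 3 + 9 + 6 + 7 + 2 + 1 + 4 + 3 + 6 = 50

50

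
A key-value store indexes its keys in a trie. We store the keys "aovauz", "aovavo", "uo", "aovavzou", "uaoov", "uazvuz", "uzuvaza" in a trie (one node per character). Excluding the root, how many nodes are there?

27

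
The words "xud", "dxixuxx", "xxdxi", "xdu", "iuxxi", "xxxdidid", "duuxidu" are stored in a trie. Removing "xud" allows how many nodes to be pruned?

2

A node on "xud"'s path can go only if nothing else ends at it or branches off below it.
The suffix "ud" (2 nodes) is used only by "xud"; the node for "x" still has the child "x", so pruning stops there.
Nodes removed: 2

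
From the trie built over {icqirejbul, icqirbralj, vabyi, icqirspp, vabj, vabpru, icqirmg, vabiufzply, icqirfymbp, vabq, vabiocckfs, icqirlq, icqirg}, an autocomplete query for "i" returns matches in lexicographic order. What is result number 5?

icqirlq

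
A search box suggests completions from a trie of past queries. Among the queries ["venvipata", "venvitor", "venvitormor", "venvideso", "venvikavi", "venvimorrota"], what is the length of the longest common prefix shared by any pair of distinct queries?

Equivalently: take the maximum, over all pairs, of their longest common prefix length.
e.g. "venvitor" and "venvitormor" share the prefix "venvitor" of length 8; no pair shares a longer one.
Longest shared-prefix length: 8

8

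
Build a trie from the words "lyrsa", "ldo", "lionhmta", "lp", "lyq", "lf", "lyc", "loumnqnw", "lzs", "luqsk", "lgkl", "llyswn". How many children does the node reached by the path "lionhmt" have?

Walk "lionhmt" from the root, arriving at one node.
Characters that immediately follow "lionhmt" among the stored strings: {a}.
That node has 1 child edge.

1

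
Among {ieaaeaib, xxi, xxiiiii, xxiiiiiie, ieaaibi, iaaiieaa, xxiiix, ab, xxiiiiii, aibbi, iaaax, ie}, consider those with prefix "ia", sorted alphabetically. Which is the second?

Filter for "ia…" and sort: "iaaax", "iaaiieaa"
Position 2: iaaiieaa

iaaiieaa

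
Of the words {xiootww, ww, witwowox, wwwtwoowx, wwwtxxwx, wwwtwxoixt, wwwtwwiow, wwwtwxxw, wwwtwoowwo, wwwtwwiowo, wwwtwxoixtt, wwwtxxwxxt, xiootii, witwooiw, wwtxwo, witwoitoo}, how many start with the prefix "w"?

14

Walk to "w"; the words in its subtree are exactly those with that prefix.
Matches: "witwoitoo", "witwooiw", "witwowox", "ww", "wwtxwo", "wwwtwoowwo", "wwwtwoowx", "wwwtwwiow", "wwwtwwiowo", "wwwtwxoixt", "wwwtwxoixtt", "wwwtwxxw", "wwwtxxwx", "wwwtxxwxxt"
Count: 14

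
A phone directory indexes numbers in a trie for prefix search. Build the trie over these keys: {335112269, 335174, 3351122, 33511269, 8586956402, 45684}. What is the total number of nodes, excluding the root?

28

Insert word by word; a character creates a node only if that edge doesn't already exist:
  "335112269" → 9 new (3, 3, 5, 1, 1, 2, 2, 6, 9)
  "335174" → prefix "3351" already present; 2 new (7, 4)
  "3351122" → prefix "3351122" already present; 0 new (none)
  "33511269" → prefix "335112" already present; 2 new (6, 9)
  "8586956402" → 10 new (8, 5, 8, 6, 9, 5, 6, 4, 0, 2)
  "45684" → 5 new (4, 5, 6, 8, 4)
Total nodes = 9 + 2 + 0 + 2 + 10 + 5 = 28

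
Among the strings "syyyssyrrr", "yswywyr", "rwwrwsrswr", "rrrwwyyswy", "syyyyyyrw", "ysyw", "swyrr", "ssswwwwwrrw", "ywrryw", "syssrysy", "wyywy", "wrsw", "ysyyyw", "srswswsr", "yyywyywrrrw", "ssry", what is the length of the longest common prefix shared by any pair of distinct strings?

Equivalently: take the maximum, over all pairs, of their longest common prefix length.
"syyyssyrrr" and "syyyyyyrw" agree on "syyy" (4 characters) before diverging; nothing deeper is shared.
Longest shared-prefix length: 4

4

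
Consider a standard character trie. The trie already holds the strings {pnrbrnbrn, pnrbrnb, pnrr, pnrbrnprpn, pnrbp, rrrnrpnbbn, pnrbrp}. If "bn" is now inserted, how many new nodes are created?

"bn" shares no prefix with any stored word, so all 2 characters open new nodes.
2 − 0 = 2 new nodes.

2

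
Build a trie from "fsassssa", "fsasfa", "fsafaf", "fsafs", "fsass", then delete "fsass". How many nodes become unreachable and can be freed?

0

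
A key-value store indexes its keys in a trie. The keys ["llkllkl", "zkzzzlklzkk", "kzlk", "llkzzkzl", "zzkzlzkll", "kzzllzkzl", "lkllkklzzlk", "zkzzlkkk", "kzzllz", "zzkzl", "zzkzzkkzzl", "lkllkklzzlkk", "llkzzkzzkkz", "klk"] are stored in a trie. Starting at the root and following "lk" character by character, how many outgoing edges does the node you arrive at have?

The children of the "lk" node are the distinct next characters among strings starting with "lk".
Distinct next characters after "lk": l.
That node has 1 child edge.

1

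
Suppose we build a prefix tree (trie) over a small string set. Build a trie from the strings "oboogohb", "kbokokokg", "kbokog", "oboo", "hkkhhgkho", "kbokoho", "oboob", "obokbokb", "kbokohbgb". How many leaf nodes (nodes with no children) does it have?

8

A leaf is a node with no children — equivalently, the end of a word that is not a proper prefix of any other stored word.
Those words: "hkkhhgkho", "kbokog", "kbokohbgb", "kbokoho", "kbokokokg", "obokbokb", "oboob", "oboogohb"
Leaf count: 8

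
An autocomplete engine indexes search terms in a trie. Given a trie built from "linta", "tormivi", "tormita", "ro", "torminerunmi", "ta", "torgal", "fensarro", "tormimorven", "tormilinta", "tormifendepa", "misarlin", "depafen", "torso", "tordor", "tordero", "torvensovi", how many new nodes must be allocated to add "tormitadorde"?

5

Walking "tormitadorde" from the root, the first 7 characters ("tormita") follow existing edges; "d" is the first miss.
Each of the 5 remaining characters creates one node.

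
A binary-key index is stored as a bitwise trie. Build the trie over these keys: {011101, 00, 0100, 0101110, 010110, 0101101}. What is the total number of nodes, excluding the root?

15

Trace insertions, counting only characters that open a new branch:
  "011101" → 6 new (0, 1, 1, 1, 0, 1)
  "00" → prefix "0" already present; 1 new (0)
  "0100" → prefix "01" already present; 2 new (0, 0)
  "0101110" → prefix "010" already present; 4 new (1, 1, 1, 0)
  "010110" → prefix "01011" already present; 1 new (0)
  "0101101" → prefix "010110" already present; 1 new (1)
Total nodes = 6 + 1 + 2 + 4 + 1 + 1 = 15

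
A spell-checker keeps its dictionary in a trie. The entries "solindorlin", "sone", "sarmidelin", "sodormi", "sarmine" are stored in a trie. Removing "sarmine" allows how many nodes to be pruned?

A node on "sarmine"'s path can go only if nothing else ends at it or branches off below it.
The suffix "ne" (2 nodes) is used only by "sarmine"; the node for "sarmi" still has the child "d", so pruning stops there.
Nodes removed: 2

2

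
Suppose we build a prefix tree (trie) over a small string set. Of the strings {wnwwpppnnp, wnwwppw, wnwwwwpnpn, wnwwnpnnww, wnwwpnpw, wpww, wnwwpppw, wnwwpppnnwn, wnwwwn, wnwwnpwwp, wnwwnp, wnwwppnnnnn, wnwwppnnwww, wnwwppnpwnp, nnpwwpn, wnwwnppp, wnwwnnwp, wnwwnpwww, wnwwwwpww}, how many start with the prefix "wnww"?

Traverse to the node for "wnww", then collect every word in that subtree.
Matches: "wnwwnnwp", "wnwwnp", "wnwwnpnnww", "wnwwnppp", "wnwwnpwwp", "wnwwnpwww", "wnwwpnpw", "wnwwppnnnnn", "wnwwppnnwww", "wnwwppnpwnp", "wnwwpppnnp", "wnwwpppnnwn", "wnwwpppw", "wnwwppw", "wnwwwn", "wnwwwwpnpn", "wnwwwwpww"
Count: 17

17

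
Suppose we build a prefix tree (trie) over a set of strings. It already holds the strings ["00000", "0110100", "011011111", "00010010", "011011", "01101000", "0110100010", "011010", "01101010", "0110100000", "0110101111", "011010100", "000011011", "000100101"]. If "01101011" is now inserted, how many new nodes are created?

"01101011" is already a full path in the trie; only an end-marker is added.
No new nodes are needed: 0.

0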